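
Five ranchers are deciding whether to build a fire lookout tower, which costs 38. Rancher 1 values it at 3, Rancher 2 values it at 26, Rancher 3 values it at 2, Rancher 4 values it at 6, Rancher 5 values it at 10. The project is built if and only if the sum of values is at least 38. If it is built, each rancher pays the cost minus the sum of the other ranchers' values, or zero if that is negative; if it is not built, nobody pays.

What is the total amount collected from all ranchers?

18

Total value 47 ≥ cost 38, so it is built.
Rancher 1: others sum to 44; max(0, 38 - 44) = 0.
Rancher 2: others sum to 21; max(0, 38 - 21) = 17.
Rancher 3: others sum to 45; max(0, 38 - 45) = 0.
Rancher 4: others sum to 41; max(0, 38 - 41) = 0.
Rancher 5: others sum to 37; max(0, 38 - 37) = 1.
Total collected = 0 + 17 + 0 + 0 + 1 = 18.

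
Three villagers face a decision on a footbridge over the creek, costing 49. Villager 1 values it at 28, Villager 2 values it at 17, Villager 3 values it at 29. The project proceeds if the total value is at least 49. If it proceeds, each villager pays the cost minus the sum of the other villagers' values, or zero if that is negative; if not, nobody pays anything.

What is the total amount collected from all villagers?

Total value 74 ≥ cost 49, so it is built.
Villager 1: others sum to 46; max(0, 49 - 46) = 3.
Villager 2: others sum to 57; max(0, 49 - 57) = 0.
Villager 3: others sum to 45; max(0, 49 - 45) = 4.
Total collected = 3 + 0 + 4 = 7.

7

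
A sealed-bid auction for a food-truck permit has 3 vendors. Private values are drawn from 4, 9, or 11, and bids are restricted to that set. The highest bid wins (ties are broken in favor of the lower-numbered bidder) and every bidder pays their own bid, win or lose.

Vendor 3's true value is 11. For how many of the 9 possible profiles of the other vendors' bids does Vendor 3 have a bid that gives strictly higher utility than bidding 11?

6

Others bid (4, 4): truth gives 0; bid 9 gives 2 > 0. Violating.
Others bid (4, 11): truth gives -11; bid 4 gives -4 > -11. Violating.
Others bid (9, 11): truth gives -11; bid 4 gives -4 > -11. Violating.
Others bid (11, 4): truth gives -11; bid 4 gives -4 > -11. Violating.
Others bid (4, 9): truth gives 0; no alternative beats it.
Others bid (9, 4): truth gives 0; no alternative beats it.
(Checking all 9 profiles: 6 have a profitable deviation, 3 do not.)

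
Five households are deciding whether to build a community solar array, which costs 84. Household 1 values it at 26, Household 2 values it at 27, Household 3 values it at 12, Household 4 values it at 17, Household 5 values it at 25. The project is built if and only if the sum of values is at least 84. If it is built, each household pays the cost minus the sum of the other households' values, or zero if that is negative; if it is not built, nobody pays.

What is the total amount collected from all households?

9

Total value 107 ≥ cost 84, so it is built.
Household 1: others sum to 81; max(0, 84 - 81) = 3.
Household 2: others sum to 80; max(0, 84 - 80) = 4.
Household 3: others sum to 95; max(0, 84 - 95) = 0.
Household 4: others sum to 90; max(0, 84 - 90) = 0.
Household 5: others sum to 82; max(0, 84 - 82) = 2.
Total collected = 3 + 4 + 0 + 0 + 2 = 9.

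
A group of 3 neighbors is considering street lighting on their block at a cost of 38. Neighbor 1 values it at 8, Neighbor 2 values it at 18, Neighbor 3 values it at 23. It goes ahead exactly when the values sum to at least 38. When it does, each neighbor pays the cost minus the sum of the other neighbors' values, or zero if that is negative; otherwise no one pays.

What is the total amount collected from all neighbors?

Total value 49 ≥ cost 38, so it is built.
Neighbor 1: others sum to 41; max(0, 38 - 41) = 0.
Neighbor 2: others sum to 31; max(0, 38 - 31) = 7.
Neighbor 3: others sum to 26; max(0, 38 - 26) = 12.
Total collected = 0 + 7 + 12 = 19.

19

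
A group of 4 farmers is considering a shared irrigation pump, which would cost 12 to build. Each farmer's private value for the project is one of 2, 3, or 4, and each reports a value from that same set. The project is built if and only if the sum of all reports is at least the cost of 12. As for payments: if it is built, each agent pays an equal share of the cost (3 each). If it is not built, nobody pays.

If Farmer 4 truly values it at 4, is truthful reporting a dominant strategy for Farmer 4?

Yes

Check each profile of the others' reports and compare truth against every alternative report.
Others report (2, 2, 4): truth gives 1, best alternative gives 0.
Others report (2, 3, 3): truth gives 1, best alternative gives 0.
Others report (2, 4, 2): truth gives 1, best alternative gives 0.
Others report (3, 2, 3): truth gives 1, best alternative gives 0.
Others report (3, 3, 2): truth gives 1, best alternative gives 0.
Others report (4, 2, 2): truth gives 1, best alternative gives 0.
(Remaining 21 profiles checked similarly; truth is weakly best in each.)
In every case the truthful report is at least as good as any alternative, so it is a dominant strategy.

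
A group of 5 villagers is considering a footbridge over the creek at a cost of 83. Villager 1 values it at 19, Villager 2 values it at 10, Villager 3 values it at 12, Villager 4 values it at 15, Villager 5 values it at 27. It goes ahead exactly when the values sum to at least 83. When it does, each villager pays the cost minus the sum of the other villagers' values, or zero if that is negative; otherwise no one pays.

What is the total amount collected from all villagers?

Total value 83 ≥ cost 83, so it is built.
Villager 1: others sum to 64; max(0, 83 - 64) = 19.
Villager 2: others sum to 73; max(0, 83 - 73) = 10.
Villager 3: others sum to 71; max(0, 83 - 71) = 12.
Villager 4: others sum to 68; max(0, 83 - 68) = 15.
Villager 5: others sum to 56; max(0, 83 - 56) = 27.
Total collected = 19 + 10 + 12 + 15 + 27 = 83.

83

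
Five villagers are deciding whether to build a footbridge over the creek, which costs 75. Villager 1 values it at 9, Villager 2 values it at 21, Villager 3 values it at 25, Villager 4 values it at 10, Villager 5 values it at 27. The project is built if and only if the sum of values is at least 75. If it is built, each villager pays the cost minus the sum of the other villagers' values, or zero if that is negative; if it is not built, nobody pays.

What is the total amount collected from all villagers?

22

Total value 92 ≥ cost 75, so it is built.
Villager 1: others sum to 83; max(0, 75 - 83) = 0.
Villager 2: others sum to 71; max(0, 75 - 71) = 4.
Villager 3: others sum to 67; max(0, 75 - 67) = 8.
Villager 4: others sum to 82; max(0, 75 - 82) = 0.
Villager 5: others sum to 65; max(0, 75 - 65) = 10.
Total collected = 0 + 4 + 8 + 0 + 10 = 22.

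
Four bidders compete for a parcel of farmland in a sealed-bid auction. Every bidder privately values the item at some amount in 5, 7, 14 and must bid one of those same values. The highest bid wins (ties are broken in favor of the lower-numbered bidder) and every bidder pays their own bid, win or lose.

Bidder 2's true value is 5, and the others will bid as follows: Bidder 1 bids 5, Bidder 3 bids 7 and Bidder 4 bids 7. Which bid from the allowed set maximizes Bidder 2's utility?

Bid 5: loses but pays 5, utility -5.
Bid 7: wins, pays 7, utility 5 - 7 = -2.
Bid 14: wins, pays 14, utility 5 - 14 = -9.
The best choice is 7 with utility -2.

7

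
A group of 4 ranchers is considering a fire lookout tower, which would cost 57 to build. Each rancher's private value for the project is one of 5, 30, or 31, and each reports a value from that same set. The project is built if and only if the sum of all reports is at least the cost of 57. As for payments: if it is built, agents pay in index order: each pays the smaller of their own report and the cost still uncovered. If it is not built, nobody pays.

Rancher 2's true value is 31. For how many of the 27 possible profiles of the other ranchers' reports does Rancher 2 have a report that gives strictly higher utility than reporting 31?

24

Others report (5, 5, 30): truth gives 0; report 30 gives 1 > 0. Violating.
Others report (5, 5, 31): truth gives 0; report 30 gives 1 > 0. Violating.
Others report (5, 30, 5): truth gives 0; report 30 gives 1 > 0. Violating.
Others report (5, 30, 30): truth gives 0; report 5 gives 26 > 0. Violating.
Others report (5, 5, 5): truth gives 0; no alternative beats it.
Others report (30, 5, 5): truth gives 4; no alternative beats it.
(Checking all 27 profiles: 24 have a profitable deviation, 3 do not.)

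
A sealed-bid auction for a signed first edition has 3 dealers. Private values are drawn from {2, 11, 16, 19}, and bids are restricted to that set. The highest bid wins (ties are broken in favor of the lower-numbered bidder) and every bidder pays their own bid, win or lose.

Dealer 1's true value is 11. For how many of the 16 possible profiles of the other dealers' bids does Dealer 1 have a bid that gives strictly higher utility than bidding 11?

Others bid (2, 2): truth gives 0; bid 2 gives 9 > 0. Violating.
Others bid (2, 16): truth gives -11; bid 2 gives -2 > -11. Violating.
Others bid (2, 19): truth gives -11; bid 2 gives -2 > -11. Violating.
Others bid (11, 16): truth gives -11; bid 2 gives -2 > -11. Violating.
Others bid (2, 11): truth gives 0; no alternative beats it.
Others bid (11, 2): truth gives 0; no alternative beats it.
(Checking all 16 profiles: 13 have a profitable deviation, 3 do not.)

13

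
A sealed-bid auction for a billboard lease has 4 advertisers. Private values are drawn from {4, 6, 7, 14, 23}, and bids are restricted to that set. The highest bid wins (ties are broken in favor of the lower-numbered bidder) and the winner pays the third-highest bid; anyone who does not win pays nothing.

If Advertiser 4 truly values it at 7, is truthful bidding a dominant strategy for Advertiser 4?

Consider the case where Advertiser 1 bids 4, Advertiser 2 bids 4 and Advertiser 3 bids 7.
Truthful bid 7: loses, pays 0, utility 0.
Bid 14 instead: wins, pays 4, utility 7 - 4 = 3.
Since 3 > 0, bidding 14 is strictly better here, so truthful bidding is not dominant.

No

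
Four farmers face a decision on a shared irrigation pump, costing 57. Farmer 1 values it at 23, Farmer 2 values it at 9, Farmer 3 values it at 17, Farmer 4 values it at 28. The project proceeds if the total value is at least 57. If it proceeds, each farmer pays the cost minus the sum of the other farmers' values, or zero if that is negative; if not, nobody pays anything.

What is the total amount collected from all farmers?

11

Total value 77 ≥ cost 57, so it is built.
Farmer 1: others sum to 54; max(0, 57 - 54) = 3.
Farmer 2: others sum to 68; max(0, 57 - 68) = 0.
Farmer 3: others sum to 60; max(0, 57 - 60) = 0.
Farmer 4: others sum to 49; max(0, 57 - 49) = 8.
Total collected = 3 + 0 + 0 + 8 = 11.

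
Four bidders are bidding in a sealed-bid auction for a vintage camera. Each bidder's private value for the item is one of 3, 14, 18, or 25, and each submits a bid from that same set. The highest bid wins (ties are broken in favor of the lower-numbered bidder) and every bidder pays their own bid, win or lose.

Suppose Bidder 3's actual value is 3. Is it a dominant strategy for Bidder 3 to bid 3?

Yes

Check each profile of the others' bids and compare truth against every alternative bid.
Others bid (3, 3, 18): truth gives -3, best alternative gives -14.
Others bid (3, 3, 25): truth gives -3, best alternative gives -14.
Others bid (3, 14, 3): truth gives -3, best alternative gives -14.
Others bid (3, 14, 14): truth gives -3, best alternative gives -14.
Others bid (3, 14, 18): truth gives -3, best alternative gives -14.
Others bid (3, 14, 25): truth gives -3, best alternative gives -14.
(Remaining 58 profiles checked similarly; truth is weakly best in each.)
In every case the truthful bid is at least as good as any alternative, so it is a dominant strategy.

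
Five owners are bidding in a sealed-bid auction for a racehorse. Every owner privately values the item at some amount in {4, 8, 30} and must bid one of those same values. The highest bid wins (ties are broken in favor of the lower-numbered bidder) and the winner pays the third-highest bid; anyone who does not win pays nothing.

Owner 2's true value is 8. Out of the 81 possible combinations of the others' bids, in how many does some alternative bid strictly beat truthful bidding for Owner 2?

4

Others bid (4, 4, 4, 30): truth gives 0; bid 30 gives 4 > 0. Violating.
Others bid (4, 4, 30, 4): truth gives 0; bid 30 gives 4 > 0. Violating.
Others bid (4, 30, 4, 4): truth gives 0; bid 30 gives 4 > 0. Violating.
Others bid (8, 4, 4, 4): truth gives 0; bid 30 gives 4 > 0. Violating.
Others bid (4, 4, 4, 4): truth gives 4; no alternative beats it.
Others bid (4, 4, 4, 8): truth gives 4; no alternative beats it.
(Checking all 81 profiles: 4 have a profitable deviation, 77 do not.)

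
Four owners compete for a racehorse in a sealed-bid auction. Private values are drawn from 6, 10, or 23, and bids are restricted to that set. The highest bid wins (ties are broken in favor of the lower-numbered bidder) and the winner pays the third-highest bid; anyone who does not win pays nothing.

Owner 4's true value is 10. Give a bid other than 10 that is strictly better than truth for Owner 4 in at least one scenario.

23

Suppose Owner 1 bids 6, Owner 2 bids 6 and Owner 3 bids 10.
Bid 10: loses, pays 0, utility 0.
Bid 23: wins, pays 6, utility 10 - 6 = 4.
So bidding 23 beats truth here (4 > 0).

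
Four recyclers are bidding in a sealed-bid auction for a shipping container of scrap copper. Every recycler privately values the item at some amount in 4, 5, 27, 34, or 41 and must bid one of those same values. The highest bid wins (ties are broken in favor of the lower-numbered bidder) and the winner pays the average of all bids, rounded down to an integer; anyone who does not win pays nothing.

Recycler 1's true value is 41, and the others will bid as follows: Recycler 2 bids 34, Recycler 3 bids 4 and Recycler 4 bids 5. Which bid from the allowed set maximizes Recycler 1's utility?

34

Bid 4: loses, pays 0, utility 0.
Bid 5: loses, pays 0, utility 0.
Bid 27: loses, pays 0, utility 0.
Bid 34: wins, pays 19, utility 41 - 19 = 22.
Bid 41: wins, pays 21, utility 41 - 21 = 20.
The best choice is 34 with utility 22.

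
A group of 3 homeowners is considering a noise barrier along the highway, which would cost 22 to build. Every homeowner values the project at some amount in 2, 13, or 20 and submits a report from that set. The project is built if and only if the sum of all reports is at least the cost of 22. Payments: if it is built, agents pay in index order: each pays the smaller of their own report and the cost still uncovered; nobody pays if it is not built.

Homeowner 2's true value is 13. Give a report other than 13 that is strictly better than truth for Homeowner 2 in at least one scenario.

2

Suppose Homeowner 1 reports 2 and Homeowner 3 reports 20.
Report 13: project built, pays 13, utility 13 - 13 = 0.
Report 2: project built, pays 2, utility 13 - 2 = 11.
So reporting 2 beats truth here (11 > 0).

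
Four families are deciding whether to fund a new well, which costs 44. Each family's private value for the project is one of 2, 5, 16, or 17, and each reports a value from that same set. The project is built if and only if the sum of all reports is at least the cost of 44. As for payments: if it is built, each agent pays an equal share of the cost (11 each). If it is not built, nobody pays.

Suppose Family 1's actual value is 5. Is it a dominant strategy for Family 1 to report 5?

No

Consider the case where Family 2 reports 5, Family 3 reports 17 and Family 4 reports 17.
Truthful report 5: project built, pays 11, utility 5 - 11 = -6.
Report 2 instead: project not built, utility 0.
Since 0 > -6, reporting 2 is strictly better here, so truthful reporting is not dominant.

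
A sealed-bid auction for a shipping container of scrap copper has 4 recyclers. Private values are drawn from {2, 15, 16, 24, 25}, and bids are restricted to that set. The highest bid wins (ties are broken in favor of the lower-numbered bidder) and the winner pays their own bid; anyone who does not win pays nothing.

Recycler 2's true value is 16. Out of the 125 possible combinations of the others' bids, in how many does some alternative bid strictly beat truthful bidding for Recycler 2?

Others bid (2, 2, 2): truth gives 0; bid 15 gives 1 > 0. Violating.
Others bid (2, 2, 15): truth gives 0; bid 15 gives 1 > 0. Violating.
Others bid (2, 15, 2): truth gives 0; bid 15 gives 1 > 0. Violating.
Others bid (2, 15, 15): truth gives 0; bid 15 gives 1 > 0. Violating.
Others bid (2, 2, 16): truth gives 0; no alternative beats it.
Others bid (2, 2, 24): truth gives 0; no alternative beats it.
(Checking all 125 profiles: 4 have a profitable deviation, 121 do not.)

4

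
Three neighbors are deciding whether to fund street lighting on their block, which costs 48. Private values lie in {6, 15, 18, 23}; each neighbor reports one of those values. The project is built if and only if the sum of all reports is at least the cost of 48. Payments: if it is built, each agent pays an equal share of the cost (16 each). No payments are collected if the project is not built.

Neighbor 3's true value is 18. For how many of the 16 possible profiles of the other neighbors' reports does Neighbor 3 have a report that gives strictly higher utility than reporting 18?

2

Others report (6, 23): truth gives 0; report 23 gives 2 > 0. Violating.
Others report (23, 6): truth gives 0; report 23 gives 2 > 0. Violating.
Others report (6, 6): truth gives 0; no alternative beats it.
Others report (6, 15): truth gives 0; no alternative beats it.
(Checking all 16 profiles: 2 have a profitable deviation, 14 do not.)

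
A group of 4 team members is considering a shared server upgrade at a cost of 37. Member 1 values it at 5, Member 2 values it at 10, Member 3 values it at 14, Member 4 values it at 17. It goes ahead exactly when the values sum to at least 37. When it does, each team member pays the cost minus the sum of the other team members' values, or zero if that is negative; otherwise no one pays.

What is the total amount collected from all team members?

14

Total value 46 ≥ cost 37, so it is built.
Member 1: others sum to 41; max(0, 37 - 41) = 0.
Member 2: others sum to 36; max(0, 37 - 36) = 1.
Member 3: others sum to 32; max(0, 37 - 32) = 5.
Member 4: others sum to 29; max(0, 37 - 29) = 8.
Total collected = 0 + 1 + 5 + 8 = 14.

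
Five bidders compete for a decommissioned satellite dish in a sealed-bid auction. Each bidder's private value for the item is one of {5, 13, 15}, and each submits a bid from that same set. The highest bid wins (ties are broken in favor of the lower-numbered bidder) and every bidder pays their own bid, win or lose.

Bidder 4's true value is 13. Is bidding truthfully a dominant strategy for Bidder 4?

No

Consider the case where Bidder 1 bids 5, Bidder 2 bids 5, Bidder 3 bids 5 and Bidder 5 bids 15.
Truthful bid 13: loses but pays 13, utility -13.
Bid 5 instead: loses but pays 5, utility -5.
Since -5 > -13, bidding 5 is strictly better here, so truthful bidding is not dominant.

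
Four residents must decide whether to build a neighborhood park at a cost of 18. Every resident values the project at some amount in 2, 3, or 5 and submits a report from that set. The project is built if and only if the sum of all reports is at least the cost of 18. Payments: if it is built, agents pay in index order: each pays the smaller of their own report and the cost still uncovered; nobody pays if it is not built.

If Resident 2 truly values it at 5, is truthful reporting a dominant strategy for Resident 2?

Consider the case where Resident 1 reports 5, Resident 3 reports 5 and Resident 4 reports 5.
Truthful report 5: project built, pays 5, utility 5 - 5 = 0.
Report 3 instead: project built, pays 3, utility 5 - 3 = 2.
Since 2 > 0, reporting 3 is strictly better here, so truthful reporting is not dominant.

No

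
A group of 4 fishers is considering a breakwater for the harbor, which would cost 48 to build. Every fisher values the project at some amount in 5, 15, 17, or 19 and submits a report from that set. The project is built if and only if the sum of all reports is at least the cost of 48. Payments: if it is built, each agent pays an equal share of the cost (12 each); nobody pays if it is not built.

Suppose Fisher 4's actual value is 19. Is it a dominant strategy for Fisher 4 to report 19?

Yes

Check each profile of the others' reports and compare truth against every alternative report.
Others report (5, 5, 19): truth gives 7, best alternative gives 0.
Others report (5, 19, 5): truth gives 7, best alternative gives 0.
Others report (19, 5, 5): truth gives 7, best alternative gives 0.
Others report (5, 15, 15): truth gives 7, best alternative gives 7.
Others report (5, 15, 17): truth gives 7, best alternative gives 7.
Others report (5, 15, 19): truth gives 7, best alternative gives 7.
(Remaining 58 profiles checked similarly; truth is weakly best in each.)
In every case the truthful report is at least as good as any alternative, so it is a dominant strategy.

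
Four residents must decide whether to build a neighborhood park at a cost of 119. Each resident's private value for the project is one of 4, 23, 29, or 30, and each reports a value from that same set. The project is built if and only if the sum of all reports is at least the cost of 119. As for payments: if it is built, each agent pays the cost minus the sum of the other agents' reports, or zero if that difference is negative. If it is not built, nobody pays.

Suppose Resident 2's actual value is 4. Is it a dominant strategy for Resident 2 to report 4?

Check each profile of the others' reports and compare truth against every alternative report.
Others report (4, 4, 4): truth gives 0, best alternative gives 0.
Others report (4, 4, 23): truth gives 0, best alternative gives 0.
Others report (4, 4, 29): truth gives 0, best alternative gives 0.
Others report (4, 4, 30): truth gives 0, best alternative gives 0.
Others report (4, 23, 4): truth gives 0, best alternative gives 0.
Others report (4, 23, 23): truth gives 0, best alternative gives 0.
(Remaining 58 profiles checked similarly; truth is weakly best in each.)
In every case the truthful report is at least as good as any alternative, so it is a dominant strategy.

Yes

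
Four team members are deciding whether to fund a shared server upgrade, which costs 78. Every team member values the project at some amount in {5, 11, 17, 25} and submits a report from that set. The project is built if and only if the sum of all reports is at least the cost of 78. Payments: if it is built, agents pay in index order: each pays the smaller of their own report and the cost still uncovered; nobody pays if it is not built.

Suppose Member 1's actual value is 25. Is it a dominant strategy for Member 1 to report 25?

No

Consider the case where Member 2 reports 11, Member 3 reports 25 and Member 4 reports 25.
Truthful report 25: project built, pays 25, utility 25 - 25 = 0.
Report 17 instead: project built, pays 17, utility 25 - 17 = 8.
Since 8 > 0, reporting 17 is strictly better here, so truthful reporting is not dominant.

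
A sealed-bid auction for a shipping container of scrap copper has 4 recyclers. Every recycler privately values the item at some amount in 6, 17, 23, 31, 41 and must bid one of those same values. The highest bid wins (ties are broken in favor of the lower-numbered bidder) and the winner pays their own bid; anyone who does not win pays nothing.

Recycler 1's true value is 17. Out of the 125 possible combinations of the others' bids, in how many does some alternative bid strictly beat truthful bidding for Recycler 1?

1

Others bid (6, 6, 6): truth gives 0; bid 6 gives 11 > 0. Violating.
Others bid (6, 6, 17): truth gives 0; no alternative beats it.
Others bid (6, 6, 23): truth gives 0; no alternative beats it.
(Checking all 125 profiles: 1 has a profitable deviation, 124 do not.)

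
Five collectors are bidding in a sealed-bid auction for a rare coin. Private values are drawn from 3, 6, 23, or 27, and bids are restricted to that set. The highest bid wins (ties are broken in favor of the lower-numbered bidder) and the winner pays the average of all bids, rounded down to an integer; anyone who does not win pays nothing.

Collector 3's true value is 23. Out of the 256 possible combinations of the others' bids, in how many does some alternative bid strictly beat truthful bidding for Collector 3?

Others bid (3, 3, 3, 3): truth gives 16; bid 6 gives 20 > 16. Violating.
Others bid (3, 3, 3, 6): truth gives 16; bid 6 gives 19 > 16. Violating.
Others bid (3, 3, 3, 27): truth gives 0; bid 27 gives 11 > 0. Violating.
Others bid (3, 3, 6, 3): truth gives 16; bid 6 gives 19 > 16. Violating.
Others bid (3, 3, 3, 23): truth gives 12; no alternative beats it.
Others bid (3, 3, 6, 23): truth gives 12; no alternative beats it.
(Checking all 256 profiles: 108 have a profitable deviation, 148 do not.)

108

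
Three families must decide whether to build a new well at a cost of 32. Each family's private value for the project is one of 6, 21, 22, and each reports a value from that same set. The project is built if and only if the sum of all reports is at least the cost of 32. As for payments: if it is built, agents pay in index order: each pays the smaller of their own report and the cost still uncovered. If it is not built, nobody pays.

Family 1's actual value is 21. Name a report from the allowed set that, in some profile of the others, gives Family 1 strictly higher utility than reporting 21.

Suppose Family 2 reports 6 and Family 3 reports 21.
Report 21: project built, pays 21, utility 21 - 21 = 0.
Report 6: project built, pays 6, utility 21 - 6 = 15.
So reporting 6 beats truth here (15 > 0).

6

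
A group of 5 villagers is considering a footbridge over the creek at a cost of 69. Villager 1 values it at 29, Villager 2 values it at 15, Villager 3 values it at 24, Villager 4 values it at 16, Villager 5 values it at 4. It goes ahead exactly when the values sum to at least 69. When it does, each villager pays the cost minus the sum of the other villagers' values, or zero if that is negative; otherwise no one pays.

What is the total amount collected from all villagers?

Total value 88 ≥ cost 69, so it is built.
Villager 1: others sum to 59; max(0, 69 - 59) = 10.
Villager 2: others sum to 73; max(0, 69 - 73) = 0.
Villager 3: others sum to 64; max(0, 69 - 64) = 5.
Villager 4: others sum to 72; max(0, 69 - 72) = 0.
Villager 5: others sum to 84; max(0, 69 - 84) = 0.
Total collected = 10 + 0 + 5 + 0 + 0 = 15.

15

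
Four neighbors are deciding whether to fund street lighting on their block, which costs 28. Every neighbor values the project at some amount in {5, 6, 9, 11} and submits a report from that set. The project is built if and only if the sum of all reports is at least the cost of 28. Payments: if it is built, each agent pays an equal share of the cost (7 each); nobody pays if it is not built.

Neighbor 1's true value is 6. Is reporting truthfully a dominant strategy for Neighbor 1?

No

Consider the case where Neighbor 2 reports 5, Neighbor 3 reports 6 and Neighbor 4 reports 11.
Truthful report 6: project built, pays 7, utility 6 - 7 = -1.
Report 5 instead: project not built, utility 0.
Since 0 > -1, reporting 5 is strictly better here, so truthful reporting is not dominant.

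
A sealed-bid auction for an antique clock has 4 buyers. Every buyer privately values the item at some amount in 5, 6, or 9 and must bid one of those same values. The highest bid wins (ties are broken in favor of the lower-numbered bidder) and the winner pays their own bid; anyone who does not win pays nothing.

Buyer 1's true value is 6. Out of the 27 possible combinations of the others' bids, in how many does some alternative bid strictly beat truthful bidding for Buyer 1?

Others bid (5, 5, 5): truth gives 0; bid 5 gives 1 > 0. Violating.
Others bid (5, 5, 6): truth gives 0; no alternative beats it.
Others bid (5, 5, 9): truth gives 0; no alternative beats it.
(Checking all 27 profiles: 1 has a profitable deviation, 26 do not.)

1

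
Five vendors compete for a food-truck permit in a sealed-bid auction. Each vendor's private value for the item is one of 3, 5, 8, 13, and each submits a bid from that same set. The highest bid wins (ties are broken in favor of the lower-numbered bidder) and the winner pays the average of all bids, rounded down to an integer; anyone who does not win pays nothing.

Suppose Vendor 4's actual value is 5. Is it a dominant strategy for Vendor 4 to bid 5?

No

Consider the case where Vendor 1 bids 3, Vendor 2 bids 3, Vendor 3 bids 5 and Vendor 5 bids 3.
Truthful bid 5: loses, pays 0, utility 0.
Bid 8 instead: wins, pays 4, utility 5 - 4 = 1.
Since 1 > 0, bidding 8 is strictly better here, so truthful bidding is not dominant.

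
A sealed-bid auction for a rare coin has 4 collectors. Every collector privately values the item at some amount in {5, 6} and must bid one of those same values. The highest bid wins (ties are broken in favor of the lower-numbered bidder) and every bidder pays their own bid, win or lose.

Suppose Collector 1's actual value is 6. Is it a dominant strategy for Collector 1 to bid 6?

No

Consider the case where Collector 2 bids 5, Collector 3 bids 5 and Collector 4 bids 5.
Truthful bid 6: wins, pays 6, utility 6 - 6 = 0.
Bid 5 instead: wins, pays 5, utility 6 - 5 = 1.
Since 1 > 0, bidding 5 is strictly better here, so truthful bidding is not dominant.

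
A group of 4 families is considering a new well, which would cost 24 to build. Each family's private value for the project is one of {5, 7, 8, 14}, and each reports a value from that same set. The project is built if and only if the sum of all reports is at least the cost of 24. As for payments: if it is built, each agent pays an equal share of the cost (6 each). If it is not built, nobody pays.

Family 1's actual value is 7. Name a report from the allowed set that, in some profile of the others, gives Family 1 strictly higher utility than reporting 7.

Suppose Family 2 reports 5, Family 3 reports 5 and Family 4 reports 5.
Report 7: project not built, utility 0.
Report 14: project built, pays 6, utility 7 - 6 = 1.
So reporting 14 beats truth here (1 > 0).

14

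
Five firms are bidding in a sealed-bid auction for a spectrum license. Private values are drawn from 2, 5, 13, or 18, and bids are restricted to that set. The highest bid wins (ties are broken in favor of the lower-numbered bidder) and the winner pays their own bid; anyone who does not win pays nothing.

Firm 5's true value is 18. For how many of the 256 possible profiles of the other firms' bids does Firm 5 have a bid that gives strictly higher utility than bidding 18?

Others bid (2, 2, 2, 2): truth gives 0; bid 5 gives 13 > 0. Violating.
Others bid (2, 2, 2, 5): truth gives 0; bid 13 gives 5 > 0. Violating.
Others bid (2, 2, 5, 2): truth gives 0; bid 13 gives 5 > 0. Violating.
Others bid (2, 2, 5, 5): truth gives 0; bid 13 gives 5 > 0. Violating.
Others bid (2, 2, 2, 13): truth gives 0; no alternative beats it.
Others bid (2, 2, 2, 18): truth gives 0; no alternative beats it.
(Checking all 256 profiles: 16 have a profitable deviation, 240 do not.)

16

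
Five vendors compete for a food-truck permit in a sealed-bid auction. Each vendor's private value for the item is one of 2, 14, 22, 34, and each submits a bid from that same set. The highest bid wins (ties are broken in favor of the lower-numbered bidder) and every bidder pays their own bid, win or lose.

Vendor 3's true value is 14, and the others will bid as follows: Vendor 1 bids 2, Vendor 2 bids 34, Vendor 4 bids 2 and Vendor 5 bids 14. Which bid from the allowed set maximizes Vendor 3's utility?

Bid 2: loses but pays 2, utility -2.
Bid 14: loses but pays 14, utility -14.
Bid 22: loses but pays 22, utility -22.
Bid 34: loses but pays 34, utility -34.
The best choice is 2 with utility -2.

2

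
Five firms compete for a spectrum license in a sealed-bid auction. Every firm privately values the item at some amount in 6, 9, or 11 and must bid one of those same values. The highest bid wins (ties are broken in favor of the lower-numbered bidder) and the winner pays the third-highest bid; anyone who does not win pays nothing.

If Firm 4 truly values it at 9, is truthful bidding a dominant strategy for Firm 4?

No

Consider the case where Firm 1 bids 6, Firm 2 bids 6, Firm 3 bids 6 and Firm 5 bids 11.
Truthful bid 9: loses, pays 0, utility 0.
Bid 11 instead: wins, pays 6, utility 9 - 6 = 3.
Since 3 > 0, bidding 11 is strictly better here, so truthful bidding is not dominant.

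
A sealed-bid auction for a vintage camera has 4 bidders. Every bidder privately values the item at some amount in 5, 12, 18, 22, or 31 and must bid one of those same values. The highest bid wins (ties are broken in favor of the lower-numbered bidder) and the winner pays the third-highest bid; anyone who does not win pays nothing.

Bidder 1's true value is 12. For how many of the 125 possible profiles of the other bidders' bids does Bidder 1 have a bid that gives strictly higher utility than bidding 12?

Others bid (5, 5, 18): truth gives 0; bid 18 gives 7 > 0. Violating.
Others bid (5, 5, 22): truth gives 0; bid 22 gives 7 > 0. Violating.
Others bid (5, 5, 31): truth gives 0; bid 31 gives 7 > 0. Violating.
Others bid (5, 18, 5): truth gives 0; bid 18 gives 7 > 0. Violating.
Others bid (5, 5, 5): truth gives 7; no alternative beats it.
Others bid (5, 5, 12): truth gives 7; no alternative beats it.
(Checking all 125 profiles: 9 have a profitable deviation, 116 do not.)

9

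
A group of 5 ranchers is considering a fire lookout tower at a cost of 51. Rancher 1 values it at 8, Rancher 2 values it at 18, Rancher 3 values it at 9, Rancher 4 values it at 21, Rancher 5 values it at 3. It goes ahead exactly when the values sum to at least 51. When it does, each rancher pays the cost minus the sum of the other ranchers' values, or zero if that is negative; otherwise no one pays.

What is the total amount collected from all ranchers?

24

Total value 59 ≥ cost 51, so it is built.
Rancher 1: others sum to 51; max(0, 51 - 51) = 0.
Rancher 2: others sum to 41; max(0, 51 - 41) = 10.
Rancher 3: others sum to 50; max(0, 51 - 50) = 1.
Rancher 4: others sum to 38; max(0, 51 - 38) = 13.
Rancher 5: others sum to 56; max(0, 51 - 56) = 0.
Total collected = 0 + 10 + 1 + 13 + 0 = 24.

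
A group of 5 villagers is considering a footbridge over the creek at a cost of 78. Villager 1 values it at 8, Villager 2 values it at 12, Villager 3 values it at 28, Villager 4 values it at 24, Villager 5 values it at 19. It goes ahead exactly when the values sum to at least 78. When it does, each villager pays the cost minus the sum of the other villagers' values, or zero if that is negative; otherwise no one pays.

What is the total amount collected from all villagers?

32

Total value 91 ≥ cost 78, so it is built.
Villager 1: others sum to 83; max(0, 78 - 83) = 0.
Villager 2: others sum to 79; max(0, 78 - 79) = 0.
Villager 3: others sum to 63; max(0, 78 - 63) = 15.
Villager 4: others sum to 67; max(0, 78 - 67) = 11.
Villager 5: others sum to 72; max(0, 78 - 72) = 6.
Total collected = 0 + 0 + 15 + 11 + 6 = 32.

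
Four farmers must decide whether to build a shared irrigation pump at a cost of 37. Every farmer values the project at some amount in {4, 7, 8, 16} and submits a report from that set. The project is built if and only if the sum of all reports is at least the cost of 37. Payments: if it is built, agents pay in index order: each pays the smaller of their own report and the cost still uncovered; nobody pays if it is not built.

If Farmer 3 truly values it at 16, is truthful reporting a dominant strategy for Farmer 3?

No

Consider the case where Farmer 1 reports 4, Farmer 2 reports 16 and Farmer 4 reports 16.
Truthful report 16: project built, pays 16, utility 16 - 16 = 0.
Report 4 instead: project built, pays 4, utility 16 - 4 = 12.
Since 12 > 0, reporting 4 is strictly better here, so truthful reporting is not dominant.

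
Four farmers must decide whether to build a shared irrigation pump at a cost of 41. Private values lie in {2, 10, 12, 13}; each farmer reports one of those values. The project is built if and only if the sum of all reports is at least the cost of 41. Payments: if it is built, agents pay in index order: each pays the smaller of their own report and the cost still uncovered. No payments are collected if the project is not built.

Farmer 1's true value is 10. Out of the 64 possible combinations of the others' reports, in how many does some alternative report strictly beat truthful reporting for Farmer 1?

Others report (13, 13, 13): truth gives 0; report 2 gives 8 > 0. Violating.
Others report (2, 2, 2): truth gives 0; no alternative beats it.
Others report (2, 2, 10): truth gives 0; no alternative beats it.
(Checking all 64 profiles: 1 has a profitable deviation, 63 do not.)

1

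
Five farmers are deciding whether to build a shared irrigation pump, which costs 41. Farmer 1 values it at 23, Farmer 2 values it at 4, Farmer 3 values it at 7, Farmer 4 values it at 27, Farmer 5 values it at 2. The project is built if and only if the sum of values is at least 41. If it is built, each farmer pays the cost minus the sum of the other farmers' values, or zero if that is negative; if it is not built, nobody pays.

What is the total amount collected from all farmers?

6

Total value 63 ≥ cost 41, so it is built.
Farmer 1: others sum to 40; max(0, 41 - 40) = 1.
Farmer 2: others sum to 59; max(0, 41 - 59) = 0.
Farmer 3: others sum to 56; max(0, 41 - 56) = 0.
Farmer 4: others sum to 36; max(0, 41 - 36) = 5.
Farmer 5: others sum to 61; max(0, 41 - 61) = 0.
Total collected = 1 + 0 + 0 + 5 + 0 = 6.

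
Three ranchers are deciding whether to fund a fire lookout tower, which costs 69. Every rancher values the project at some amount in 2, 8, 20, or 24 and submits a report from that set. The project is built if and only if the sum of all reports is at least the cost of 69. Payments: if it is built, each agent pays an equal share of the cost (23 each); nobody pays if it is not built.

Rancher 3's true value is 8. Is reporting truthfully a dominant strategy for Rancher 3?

Yes

Check each profile of the others' reports and compare truth against every alternative report.
Others report (2, 2): truth gives 0, best alternative gives 0.
Others report (2, 8): truth gives 0, best alternative gives 0.
Others report (2, 20): truth gives 0, best alternative gives 0.
Others report (2, 24): truth gives 0, best alternative gives 0.
Others report (8, 2): truth gives 0, best alternative gives 0.
Others report (8, 8): truth gives 0, best alternative gives 0.
(Remaining 10 profiles checked similarly; truth is weakly best in each.)
In every case the truthful report is at least as good as any alternative, so it is a dominant strategy.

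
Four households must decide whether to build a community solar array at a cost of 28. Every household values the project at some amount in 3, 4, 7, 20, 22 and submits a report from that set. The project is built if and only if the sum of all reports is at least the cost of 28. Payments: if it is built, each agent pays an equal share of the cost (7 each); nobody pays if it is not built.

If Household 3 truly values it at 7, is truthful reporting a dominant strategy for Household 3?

Yes

Check each profile of the others' reports and compare truth against every alternative report.
Others report (3, 3, 3): truth gives 0, best alternative gives 0.
Others report (3, 3, 4): truth gives 0, best alternative gives 0.
Others report (3, 3, 7): truth gives 0, best alternative gives 0.
Others report (3, 3, 20): truth gives 0, best alternative gives 0.
Others report (3, 3, 22): truth gives 0, best alternative gives 0.
Others report (3, 4, 3): truth gives 0, best alternative gives 0.
(Remaining 119 profiles checked similarly; truth is weakly best in each.)
In every case the truthful report is at least as good as any alternative, so it is a dominant strategy.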